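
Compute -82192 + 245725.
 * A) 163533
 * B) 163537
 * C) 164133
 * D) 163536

-82192 + 245725 = 163533
A) 163533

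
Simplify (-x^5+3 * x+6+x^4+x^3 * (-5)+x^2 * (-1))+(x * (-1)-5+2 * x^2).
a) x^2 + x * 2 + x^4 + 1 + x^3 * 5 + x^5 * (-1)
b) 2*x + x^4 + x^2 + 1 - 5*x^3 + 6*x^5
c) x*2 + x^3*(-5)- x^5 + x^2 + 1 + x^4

Adding the polynomials and combining like terms:
(-x^5 + 3*x + 6 + x^4 + x^3*(-5) + x^2*(-1)) + (x*(-1) - 5 + 2*x^2)
= x*2 + x^3*(-5)- x^5 + x^2 + 1 + x^4
c) x*2 + x^3*(-5)- x^5 + x^2 + 1 + x^4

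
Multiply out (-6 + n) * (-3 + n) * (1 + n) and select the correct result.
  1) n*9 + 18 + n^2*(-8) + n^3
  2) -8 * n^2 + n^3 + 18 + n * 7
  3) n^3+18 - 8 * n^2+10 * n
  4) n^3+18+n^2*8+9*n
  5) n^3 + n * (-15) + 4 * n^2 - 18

Expanding (-6 + n) * (-3 + n) * (1 + n):
= n*9 + 18 + n^2*(-8) + n^3
1) n*9 + 18 + n^2*(-8) + n^3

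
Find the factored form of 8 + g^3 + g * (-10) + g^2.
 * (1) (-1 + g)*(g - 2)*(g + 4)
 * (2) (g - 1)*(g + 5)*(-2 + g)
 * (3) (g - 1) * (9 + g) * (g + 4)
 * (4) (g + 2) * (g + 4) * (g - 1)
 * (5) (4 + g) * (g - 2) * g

We need to factor 8 + g^3 + g * (-10) + g^2.
The factored form is (-1 + g)*(g - 2)*(g + 4).
1) (-1 + g)*(g - 2)*(g + 4)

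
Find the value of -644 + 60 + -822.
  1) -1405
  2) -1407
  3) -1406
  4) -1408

First: -644 + 60 = -584
Then: -584 + -822 = -1406
3) -1406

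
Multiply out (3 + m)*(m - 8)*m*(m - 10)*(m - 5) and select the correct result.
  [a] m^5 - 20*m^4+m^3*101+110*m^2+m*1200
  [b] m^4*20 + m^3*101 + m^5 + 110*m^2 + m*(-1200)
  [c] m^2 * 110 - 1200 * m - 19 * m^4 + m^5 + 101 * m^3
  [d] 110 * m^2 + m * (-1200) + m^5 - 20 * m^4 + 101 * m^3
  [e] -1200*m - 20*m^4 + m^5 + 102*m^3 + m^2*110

Expanding (3 + m)*(m - 8)*m*(m - 10)*(m - 5):
= 110 * m^2 + m * (-1200) + m^5 - 20 * m^4 + 101 * m^3
d) 110 * m^2 + m * (-1200) + m^5 - 20 * m^4 + 101 * m^3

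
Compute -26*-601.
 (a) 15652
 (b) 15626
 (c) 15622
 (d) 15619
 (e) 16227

-26 * -601 = 15626
b) 15626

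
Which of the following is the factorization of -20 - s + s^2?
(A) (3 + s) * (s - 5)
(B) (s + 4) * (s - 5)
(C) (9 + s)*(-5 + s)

We need to factor -20 - s + s^2.
The factored form is (s + 4) * (s - 5).
B) (s + 4) * (s - 5)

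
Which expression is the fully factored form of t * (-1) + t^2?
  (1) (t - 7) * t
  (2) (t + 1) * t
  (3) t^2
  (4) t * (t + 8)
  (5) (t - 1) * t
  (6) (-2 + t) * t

We need to factor t * (-1) + t^2.
The factored form is (t - 1) * t.
5) (t - 1) * t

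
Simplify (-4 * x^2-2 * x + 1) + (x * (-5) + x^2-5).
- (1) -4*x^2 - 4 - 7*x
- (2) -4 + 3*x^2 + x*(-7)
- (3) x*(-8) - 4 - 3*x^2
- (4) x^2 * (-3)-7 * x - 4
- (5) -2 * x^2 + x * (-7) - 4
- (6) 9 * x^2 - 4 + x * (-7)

Adding the polynomials and combining like terms:
(-4*x^2 - 2*x + 1) + (x*(-5) + x^2 - 5)
= x^2 * (-3)-7 * x - 4
4) x^2 * (-3)-7 * x - 4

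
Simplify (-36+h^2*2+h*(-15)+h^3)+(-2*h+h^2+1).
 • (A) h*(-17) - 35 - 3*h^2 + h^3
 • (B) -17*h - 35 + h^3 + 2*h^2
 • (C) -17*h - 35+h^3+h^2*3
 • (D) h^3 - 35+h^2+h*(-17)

Adding the polynomials and combining like terms:
(-36 + h^2*2 + h*(-15) + h^3) + (-2*h + h^2 + 1)
= -17*h - 35+h^3+h^2*3
C) -17*h - 35+h^3+h^2*3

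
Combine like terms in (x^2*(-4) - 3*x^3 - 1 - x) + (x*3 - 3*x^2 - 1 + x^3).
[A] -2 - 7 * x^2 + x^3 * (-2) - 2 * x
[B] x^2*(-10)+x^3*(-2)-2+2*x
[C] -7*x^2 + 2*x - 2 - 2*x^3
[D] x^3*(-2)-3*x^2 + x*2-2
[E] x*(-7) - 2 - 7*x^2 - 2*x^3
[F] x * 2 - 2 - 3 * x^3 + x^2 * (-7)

Adding the polynomials and combining like terms:
(x^2*(-4) - 3*x^3 - 1 - x) + (x*3 - 3*x^2 - 1 + x^3)
= -7*x^2 + 2*x - 2 - 2*x^3
C) -7*x^2 + 2*x - 2 - 2*x^3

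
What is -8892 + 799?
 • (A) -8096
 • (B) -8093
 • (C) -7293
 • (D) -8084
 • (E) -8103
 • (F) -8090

-8892 + 799 = -8093
B) -8093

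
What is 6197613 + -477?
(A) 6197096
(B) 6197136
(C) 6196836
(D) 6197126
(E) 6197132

6197613 + -477 = 6197136
B) 6197136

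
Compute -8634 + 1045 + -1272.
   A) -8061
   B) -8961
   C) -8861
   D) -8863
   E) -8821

First: -8634 + 1045 = -7589
Then: -7589 + -1272 = -8861
C) -8861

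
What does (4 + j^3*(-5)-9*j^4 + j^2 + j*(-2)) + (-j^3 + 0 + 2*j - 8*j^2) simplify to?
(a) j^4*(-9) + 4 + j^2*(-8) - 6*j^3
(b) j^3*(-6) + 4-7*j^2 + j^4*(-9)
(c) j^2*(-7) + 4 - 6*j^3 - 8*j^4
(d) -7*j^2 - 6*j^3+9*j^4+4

Adding the polynomials and combining like terms:
(4 + j^3*(-5) - 9*j^4 + j^2 + j*(-2)) + (-j^3 + 0 + 2*j - 8*j^2)
= j^3*(-6) + 4-7*j^2 + j^4*(-9)
b) j^3*(-6) + 4-7*j^2 + j^4*(-9)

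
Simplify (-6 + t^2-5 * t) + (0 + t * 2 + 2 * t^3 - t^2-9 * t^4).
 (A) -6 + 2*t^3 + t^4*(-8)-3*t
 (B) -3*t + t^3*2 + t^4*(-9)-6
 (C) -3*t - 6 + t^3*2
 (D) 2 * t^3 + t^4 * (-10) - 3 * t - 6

Adding the polynomials and combining like terms:
(-6 + t^2 - 5*t) + (0 + t*2 + 2*t^3 - t^2 - 9*t^4)
= -3*t + t^3*2 + t^4*(-9)-6
B) -3*t + t^3*2 + t^4*(-9)-6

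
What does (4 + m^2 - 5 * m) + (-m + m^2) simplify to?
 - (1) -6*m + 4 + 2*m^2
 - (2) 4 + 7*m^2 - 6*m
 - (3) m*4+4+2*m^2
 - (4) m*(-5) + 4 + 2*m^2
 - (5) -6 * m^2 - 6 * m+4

Adding the polynomials and combining like terms:
(4 + m^2 - 5*m) + (-m + m^2)
= -6*m + 4 + 2*m^2
1) -6*m + 4 + 2*m^2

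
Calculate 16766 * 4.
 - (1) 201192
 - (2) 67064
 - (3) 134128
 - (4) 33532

16766 * 4 = 67064
2) 67064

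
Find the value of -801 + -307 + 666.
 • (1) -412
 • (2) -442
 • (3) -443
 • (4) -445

First: -801 + -307 = -1108
Then: -1108 + 666 = -442
2) -442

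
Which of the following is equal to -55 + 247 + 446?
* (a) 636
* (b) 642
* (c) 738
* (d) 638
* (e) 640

First: -55 + 247 = 192
Then: 192 + 446 = 638
d) 638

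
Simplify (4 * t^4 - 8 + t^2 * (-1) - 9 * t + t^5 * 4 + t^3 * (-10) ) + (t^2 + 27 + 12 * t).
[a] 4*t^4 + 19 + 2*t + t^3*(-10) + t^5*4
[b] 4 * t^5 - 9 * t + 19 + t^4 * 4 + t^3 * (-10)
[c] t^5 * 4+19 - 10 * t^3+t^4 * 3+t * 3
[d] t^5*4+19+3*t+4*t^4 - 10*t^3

Adding the polynomials and combining like terms:
(4*t^4 - 8 + t^2*(-1) - 9*t + t^5*4 + t^3*(-10)) + (t^2 + 27 + 12*t)
= t^5*4+19+3*t+4*t^4 - 10*t^3
d) t^5*4+19+3*t+4*t^4 - 10*t^3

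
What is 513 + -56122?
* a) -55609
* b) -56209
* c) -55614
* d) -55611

513 + -56122 = -55609
a) -55609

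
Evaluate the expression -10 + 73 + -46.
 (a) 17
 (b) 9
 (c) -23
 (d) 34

First: -10 + 73 = 63
Then: 63 + -46 = 17
a) 17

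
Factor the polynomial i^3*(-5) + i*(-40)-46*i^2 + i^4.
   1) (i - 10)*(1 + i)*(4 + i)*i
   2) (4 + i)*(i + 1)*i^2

We need to factor i^3*(-5) + i*(-40)-46*i^2 + i^4.
The factored form is (i - 10)*(1 + i)*(4 + i)*i.
1) (i - 10)*(1 + i)*(4 + i)*i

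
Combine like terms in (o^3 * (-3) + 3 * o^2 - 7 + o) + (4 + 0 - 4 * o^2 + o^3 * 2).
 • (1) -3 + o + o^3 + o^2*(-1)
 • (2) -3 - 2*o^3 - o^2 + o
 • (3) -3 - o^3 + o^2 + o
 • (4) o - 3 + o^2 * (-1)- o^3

Adding the polynomials and combining like terms:
(o^3*(-3) + 3*o^2 - 7 + o) + (4 + 0 - 4*o^2 + o^3*2)
= o - 3 + o^2 * (-1)- o^3
4) o - 3 + o^2 * (-1)- o^3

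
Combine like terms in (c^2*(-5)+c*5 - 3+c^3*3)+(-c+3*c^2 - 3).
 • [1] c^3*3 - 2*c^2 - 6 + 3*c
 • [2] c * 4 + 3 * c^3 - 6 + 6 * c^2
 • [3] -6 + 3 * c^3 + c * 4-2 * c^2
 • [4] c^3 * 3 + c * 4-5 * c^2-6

Adding the polynomials and combining like terms:
(c^2*(-5) + c*5 - 3 + c^3*3) + (-c + 3*c^2 - 3)
= -6 + 3 * c^3 + c * 4-2 * c^2
3) -6 + 3 * c^3 + c * 4-2 * c^2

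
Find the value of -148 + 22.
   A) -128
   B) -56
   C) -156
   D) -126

-148 + 22 = -126
D) -126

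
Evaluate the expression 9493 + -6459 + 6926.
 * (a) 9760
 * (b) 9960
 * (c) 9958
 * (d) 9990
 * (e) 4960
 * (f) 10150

First: 9493 + -6459 = 3034
Then: 3034 + 6926 = 9960
b) 9960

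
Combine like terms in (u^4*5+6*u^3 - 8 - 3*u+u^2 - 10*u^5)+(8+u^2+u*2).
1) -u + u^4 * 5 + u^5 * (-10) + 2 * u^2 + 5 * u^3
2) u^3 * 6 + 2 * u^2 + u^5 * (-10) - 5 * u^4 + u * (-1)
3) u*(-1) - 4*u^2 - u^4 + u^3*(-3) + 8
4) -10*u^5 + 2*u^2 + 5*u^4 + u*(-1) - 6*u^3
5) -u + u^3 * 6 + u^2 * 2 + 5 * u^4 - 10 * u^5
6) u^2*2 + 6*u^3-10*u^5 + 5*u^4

Adding the polynomials and combining like terms:
(u^4*5 + 6*u^3 - 8 - 3*u + u^2 - 10*u^5) + (8 + u^2 + u*2)
= -u + u^3 * 6 + u^2 * 2 + 5 * u^4 - 10 * u^5
5) -u + u^3 * 6 + u^2 * 2 + 5 * u^4 - 10 * u^5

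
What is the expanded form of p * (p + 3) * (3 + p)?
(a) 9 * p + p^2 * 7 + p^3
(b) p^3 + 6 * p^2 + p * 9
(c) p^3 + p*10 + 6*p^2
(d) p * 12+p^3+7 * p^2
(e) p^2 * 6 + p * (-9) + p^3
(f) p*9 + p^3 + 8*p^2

Expanding p * (p + 3) * (3 + p):
= p^3 + 6 * p^2 + p * 9
b) p^3 + 6 * p^2 + p * 9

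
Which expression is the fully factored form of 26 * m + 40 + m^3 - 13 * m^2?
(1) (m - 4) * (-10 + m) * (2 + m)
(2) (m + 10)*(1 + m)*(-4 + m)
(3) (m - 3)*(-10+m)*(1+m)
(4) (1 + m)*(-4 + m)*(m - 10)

We need to factor 26 * m + 40 + m^3 - 13 * m^2.
The factored form is (1 + m)*(-4 + m)*(m - 10).
4) (1 + m)*(-4 + m)*(m - 10)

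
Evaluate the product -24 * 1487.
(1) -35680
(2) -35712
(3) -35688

-24 * 1487 = -35688
3) -35688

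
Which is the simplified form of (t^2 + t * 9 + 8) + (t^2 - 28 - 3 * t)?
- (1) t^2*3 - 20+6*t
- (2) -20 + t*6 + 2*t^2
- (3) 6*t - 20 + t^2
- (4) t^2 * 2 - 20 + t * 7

Adding the polynomials and combining like terms:
(t^2 + t*9 + 8) + (t^2 - 28 - 3*t)
= -20 + t*6 + 2*t^2
2) -20 + t*6 + 2*t^2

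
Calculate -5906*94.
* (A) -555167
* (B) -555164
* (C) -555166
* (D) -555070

-5906 * 94 = -555164
B) -555164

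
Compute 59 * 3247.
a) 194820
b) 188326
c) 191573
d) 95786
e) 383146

59 * 3247 = 191573
c) 191573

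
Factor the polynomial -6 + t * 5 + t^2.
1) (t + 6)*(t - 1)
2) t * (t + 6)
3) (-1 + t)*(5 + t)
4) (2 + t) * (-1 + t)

We need to factor -6 + t * 5 + t^2.
The factored form is (t + 6)*(t - 1).
1) (t + 6)*(t - 1)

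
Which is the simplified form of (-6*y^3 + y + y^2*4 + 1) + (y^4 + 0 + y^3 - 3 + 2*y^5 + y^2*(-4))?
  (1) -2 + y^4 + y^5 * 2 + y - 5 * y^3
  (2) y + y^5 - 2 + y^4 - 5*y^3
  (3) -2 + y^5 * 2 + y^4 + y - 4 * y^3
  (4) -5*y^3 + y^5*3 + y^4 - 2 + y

Adding the polynomials and combining like terms:
(-6*y^3 + y + y^2*4 + 1) + (y^4 + 0 + y^3 - 3 + 2*y^5 + y^2*(-4))
= -2 + y^4 + y^5 * 2 + y - 5 * y^3
1) -2 + y^4 + y^5 * 2 + y - 5 * y^3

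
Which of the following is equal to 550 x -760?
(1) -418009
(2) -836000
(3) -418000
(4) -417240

550 * -760 = -418000
3) -418000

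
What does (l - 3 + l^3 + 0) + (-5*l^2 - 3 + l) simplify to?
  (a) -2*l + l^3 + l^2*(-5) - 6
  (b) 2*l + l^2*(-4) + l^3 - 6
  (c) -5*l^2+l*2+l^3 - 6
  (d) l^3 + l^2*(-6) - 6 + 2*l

Adding the polynomials and combining like terms:
(l - 3 + l^3 + 0) + (-5*l^2 - 3 + l)
= -5*l^2+l*2+l^3 - 6
c) -5*l^2+l*2+l^3 - 6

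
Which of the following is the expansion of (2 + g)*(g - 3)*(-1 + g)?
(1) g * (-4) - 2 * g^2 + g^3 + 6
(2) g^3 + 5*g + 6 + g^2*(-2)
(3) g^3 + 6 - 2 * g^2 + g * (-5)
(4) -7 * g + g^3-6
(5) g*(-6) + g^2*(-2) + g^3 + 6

Expanding (2 + g)*(g - 3)*(-1 + g):
= g^3 + 6 - 2 * g^2 + g * (-5)
3) g^3 + 6 - 2 * g^2 + g * (-5)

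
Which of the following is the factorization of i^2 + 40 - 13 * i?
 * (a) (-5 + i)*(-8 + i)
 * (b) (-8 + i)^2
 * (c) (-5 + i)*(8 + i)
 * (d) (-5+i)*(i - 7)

We need to factor i^2 + 40 - 13 * i.
The factored form is (-5 + i)*(-8 + i).
a) (-5 + i)*(-8 + i)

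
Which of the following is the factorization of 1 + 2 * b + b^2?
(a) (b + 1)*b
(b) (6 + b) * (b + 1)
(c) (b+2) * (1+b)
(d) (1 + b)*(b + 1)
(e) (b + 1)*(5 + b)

We need to factor 1 + 2 * b + b^2.
The factored form is (1 + b)*(b + 1).
d) (1 + b)*(b + 1)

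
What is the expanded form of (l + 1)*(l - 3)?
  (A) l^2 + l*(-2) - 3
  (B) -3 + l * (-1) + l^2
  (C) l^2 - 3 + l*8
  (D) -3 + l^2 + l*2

Expanding (l + 1)*(l - 3):
= l^2 + l*(-2) - 3
A) l^2 + l*(-2) - 3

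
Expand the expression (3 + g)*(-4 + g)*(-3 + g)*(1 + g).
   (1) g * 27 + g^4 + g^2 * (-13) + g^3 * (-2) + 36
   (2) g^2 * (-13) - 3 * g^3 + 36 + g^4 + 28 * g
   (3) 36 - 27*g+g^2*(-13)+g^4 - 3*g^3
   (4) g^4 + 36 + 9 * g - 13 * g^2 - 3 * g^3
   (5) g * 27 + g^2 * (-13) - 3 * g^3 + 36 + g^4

Expanding (3 + g)*(-4 + g)*(-3 + g)*(1 + g):
= g * 27 + g^2 * (-13) - 3 * g^3 + 36 + g^4
5) g * 27 + g^2 * (-13) - 3 * g^3 + 36 + g^4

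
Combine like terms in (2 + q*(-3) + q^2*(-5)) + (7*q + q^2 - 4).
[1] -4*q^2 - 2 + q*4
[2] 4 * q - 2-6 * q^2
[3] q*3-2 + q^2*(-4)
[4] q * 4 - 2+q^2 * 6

Adding the polynomials and combining like terms:
(2 + q*(-3) + q^2*(-5)) + (7*q + q^2 - 4)
= -4*q^2 - 2 + q*4
1) -4*q^2 - 2 + q*4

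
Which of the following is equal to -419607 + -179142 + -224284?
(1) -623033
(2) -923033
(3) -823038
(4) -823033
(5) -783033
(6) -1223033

First: -419607 + -179142 = -598749
Then: -598749 + -224284 = -823033
4) -823033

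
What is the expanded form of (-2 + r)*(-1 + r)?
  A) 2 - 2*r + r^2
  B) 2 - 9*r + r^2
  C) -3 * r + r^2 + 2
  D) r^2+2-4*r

Expanding (-2 + r)*(-1 + r):
= -3 * r + r^2 + 2
C) -3 * r + r^2 + 2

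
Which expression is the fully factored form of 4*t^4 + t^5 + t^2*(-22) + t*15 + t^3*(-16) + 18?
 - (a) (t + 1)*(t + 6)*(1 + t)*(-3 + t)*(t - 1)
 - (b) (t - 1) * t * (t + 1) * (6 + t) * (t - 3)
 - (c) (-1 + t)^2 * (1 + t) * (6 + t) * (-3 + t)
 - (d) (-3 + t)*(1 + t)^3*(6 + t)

We need to factor 4*t^4 + t^5 + t^2*(-22) + t*15 + t^3*(-16) + 18.
The factored form is (t + 1)*(t + 6)*(1 + t)*(-3 + t)*(t - 1).
a) (t + 1)*(t + 6)*(1 + t)*(-3 + t)*(t - 1)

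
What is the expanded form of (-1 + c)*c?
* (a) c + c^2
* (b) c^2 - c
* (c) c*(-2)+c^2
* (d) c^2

Expanding (-1 + c)*c:
= c^2 - c
b) c^2 - c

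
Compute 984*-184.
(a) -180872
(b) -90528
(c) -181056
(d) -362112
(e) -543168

984 * -184 = -181056
c) -181056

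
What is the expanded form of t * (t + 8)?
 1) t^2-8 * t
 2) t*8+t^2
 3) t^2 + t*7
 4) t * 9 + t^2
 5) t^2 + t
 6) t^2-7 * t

Expanding t * (t + 8):
= t*8+t^2
2) t*8+t^2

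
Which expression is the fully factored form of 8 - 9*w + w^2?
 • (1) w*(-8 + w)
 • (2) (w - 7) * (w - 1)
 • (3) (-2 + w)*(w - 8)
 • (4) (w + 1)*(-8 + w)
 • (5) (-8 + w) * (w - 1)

We need to factor 8 - 9*w + w^2.
The factored form is (-8 + w) * (w - 1).
5) (-8 + w) * (w - 1)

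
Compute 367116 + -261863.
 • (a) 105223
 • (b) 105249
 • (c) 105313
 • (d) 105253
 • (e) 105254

367116 + -261863 = 105253
d) 105253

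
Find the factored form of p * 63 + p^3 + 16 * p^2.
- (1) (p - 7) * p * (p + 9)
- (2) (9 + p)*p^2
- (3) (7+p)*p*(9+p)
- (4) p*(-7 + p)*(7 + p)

We need to factor p * 63 + p^3 + 16 * p^2.
The factored form is (7+p)*p*(9+p).
3) (7+p)*p*(9+p)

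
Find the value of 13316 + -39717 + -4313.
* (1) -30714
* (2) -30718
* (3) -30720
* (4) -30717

First: 13316 + -39717 = -26401
Then: -26401 + -4313 = -30714
1) -30714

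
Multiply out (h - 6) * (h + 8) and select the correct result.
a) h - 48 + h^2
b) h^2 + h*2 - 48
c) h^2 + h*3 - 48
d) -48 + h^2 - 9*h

Expanding (h - 6) * (h + 8):
= h^2 + h*2 - 48
b) h^2 + h*2 - 48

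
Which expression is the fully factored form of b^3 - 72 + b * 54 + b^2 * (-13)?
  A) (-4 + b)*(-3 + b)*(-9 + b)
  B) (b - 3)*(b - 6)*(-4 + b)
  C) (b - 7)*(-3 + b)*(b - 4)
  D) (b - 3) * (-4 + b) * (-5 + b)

We need to factor b^3 - 72 + b * 54 + b^2 * (-13).
The factored form is (b - 3)*(b - 6)*(-4 + b).
B) (b - 3)*(b - 6)*(-4 + b)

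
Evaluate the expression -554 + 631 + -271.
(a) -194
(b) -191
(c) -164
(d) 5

First: -554 + 631 = 77
Then: 77 + -271 = -194
a) -194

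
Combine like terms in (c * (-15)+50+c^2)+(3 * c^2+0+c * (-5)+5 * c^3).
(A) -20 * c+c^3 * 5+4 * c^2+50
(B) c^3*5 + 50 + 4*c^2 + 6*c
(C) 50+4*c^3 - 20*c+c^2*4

Adding the polynomials and combining like terms:
(c*(-15) + 50 + c^2) + (3*c^2 + 0 + c*(-5) + 5*c^3)
= -20 * c+c^3 * 5+4 * c^2+50
A) -20 * c+c^3 * 5+4 * c^2+50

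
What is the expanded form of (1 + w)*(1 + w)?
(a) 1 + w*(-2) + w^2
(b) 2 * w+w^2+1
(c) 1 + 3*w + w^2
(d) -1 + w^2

Expanding (1 + w)*(1 + w):
= 2 * w+w^2+1
b) 2 * w+w^2+1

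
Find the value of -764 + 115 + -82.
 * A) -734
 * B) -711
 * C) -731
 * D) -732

First: -764 + 115 = -649
Then: -649 + -82 = -731
C) -731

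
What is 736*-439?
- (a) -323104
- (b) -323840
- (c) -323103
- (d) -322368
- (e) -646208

736 * -439 = -323104
a) -323104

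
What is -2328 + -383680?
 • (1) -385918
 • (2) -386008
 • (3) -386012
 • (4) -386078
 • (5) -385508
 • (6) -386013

-2328 + -383680 = -386008
2) -386008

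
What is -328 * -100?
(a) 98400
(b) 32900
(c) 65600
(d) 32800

-328 * -100 = 32800
d) 32800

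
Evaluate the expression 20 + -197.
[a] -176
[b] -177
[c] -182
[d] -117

20 + -197 = -177
b) -177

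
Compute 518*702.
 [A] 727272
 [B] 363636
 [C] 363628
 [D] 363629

518 * 702 = 363636
B) 363636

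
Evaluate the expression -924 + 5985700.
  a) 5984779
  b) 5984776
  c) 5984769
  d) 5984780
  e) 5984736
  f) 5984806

-924 + 5985700 = 5984776
b) 5984776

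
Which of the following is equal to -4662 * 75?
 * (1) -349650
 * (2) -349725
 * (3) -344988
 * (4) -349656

-4662 * 75 = -349650
1) -349650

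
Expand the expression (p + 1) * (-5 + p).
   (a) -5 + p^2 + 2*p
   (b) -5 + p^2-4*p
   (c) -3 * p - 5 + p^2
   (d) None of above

Expanding (p + 1) * (-5 + p):
= -5 + p^2-4*p
b) -5 + p^2-4*p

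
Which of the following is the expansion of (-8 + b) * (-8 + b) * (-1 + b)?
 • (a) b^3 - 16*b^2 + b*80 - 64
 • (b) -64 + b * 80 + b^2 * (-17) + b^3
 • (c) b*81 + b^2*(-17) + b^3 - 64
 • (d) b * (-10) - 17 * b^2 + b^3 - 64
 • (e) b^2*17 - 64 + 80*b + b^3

Expanding (-8 + b) * (-8 + b) * (-1 + b):
= -64 + b * 80 + b^2 * (-17) + b^3
b) -64 + b * 80 + b^2 * (-17) + b^3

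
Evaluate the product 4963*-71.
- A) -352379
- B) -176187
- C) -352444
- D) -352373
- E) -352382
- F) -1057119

4963 * -71 = -352373
D) -352373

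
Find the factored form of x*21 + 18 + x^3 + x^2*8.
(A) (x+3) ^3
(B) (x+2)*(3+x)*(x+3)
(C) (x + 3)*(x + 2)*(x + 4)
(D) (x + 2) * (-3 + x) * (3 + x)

We need to factor x*21 + 18 + x^3 + x^2*8.
The factored form is (x+2)*(3+x)*(x+3).
B) (x+2)*(3+x)*(x+3)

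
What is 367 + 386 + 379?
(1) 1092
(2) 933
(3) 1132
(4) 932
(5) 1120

First: 367 + 386 = 753
Then: 753 + 379 = 1132
3) 1132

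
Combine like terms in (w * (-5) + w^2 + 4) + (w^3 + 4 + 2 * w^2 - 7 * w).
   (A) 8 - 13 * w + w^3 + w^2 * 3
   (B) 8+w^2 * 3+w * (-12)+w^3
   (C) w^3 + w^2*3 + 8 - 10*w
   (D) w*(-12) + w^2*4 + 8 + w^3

Adding the polynomials and combining like terms:
(w*(-5) + w^2 + 4) + (w^3 + 4 + 2*w^2 - 7*w)
= 8+w^2 * 3+w * (-12)+w^3
B) 8+w^2 * 3+w * (-12)+w^3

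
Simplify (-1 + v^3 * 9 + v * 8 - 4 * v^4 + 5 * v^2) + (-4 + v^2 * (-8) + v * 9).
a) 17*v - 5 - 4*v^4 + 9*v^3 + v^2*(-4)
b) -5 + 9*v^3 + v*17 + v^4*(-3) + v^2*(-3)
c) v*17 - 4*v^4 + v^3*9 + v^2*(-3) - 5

Adding the polynomials and combining like terms:
(-1 + v^3*9 + v*8 - 4*v^4 + 5*v^2) + (-4 + v^2*(-8) + v*9)
= v*17 - 4*v^4 + v^3*9 + v^2*(-3) - 5
c) v*17 - 4*v^4 + v^3*9 + v^2*(-3) - 5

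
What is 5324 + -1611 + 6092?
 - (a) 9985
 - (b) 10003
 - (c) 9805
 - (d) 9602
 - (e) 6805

First: 5324 + -1611 = 3713
Then: 3713 + 6092 = 9805
c) 9805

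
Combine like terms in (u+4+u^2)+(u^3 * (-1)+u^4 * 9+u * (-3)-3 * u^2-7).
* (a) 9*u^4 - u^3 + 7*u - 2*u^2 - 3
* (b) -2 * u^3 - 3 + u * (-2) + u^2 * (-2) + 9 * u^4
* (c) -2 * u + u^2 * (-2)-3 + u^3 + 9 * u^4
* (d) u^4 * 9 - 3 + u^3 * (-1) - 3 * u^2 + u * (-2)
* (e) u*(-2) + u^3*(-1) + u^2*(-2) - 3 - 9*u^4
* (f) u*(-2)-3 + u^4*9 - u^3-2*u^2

Adding the polynomials and combining like terms:
(u + 4 + u^2) + (u^3*(-1) + u^4*9 + u*(-3) - 3*u^2 - 7)
= u*(-2)-3 + u^4*9 - u^3-2*u^2
f) u*(-2)-3 + u^4*9 - u^3-2*u^2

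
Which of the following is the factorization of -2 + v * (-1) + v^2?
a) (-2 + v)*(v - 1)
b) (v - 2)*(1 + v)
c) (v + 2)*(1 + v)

We need to factor -2 + v * (-1) + v^2.
The factored form is (v - 2)*(1 + v).
b) (v - 2)*(1 + v)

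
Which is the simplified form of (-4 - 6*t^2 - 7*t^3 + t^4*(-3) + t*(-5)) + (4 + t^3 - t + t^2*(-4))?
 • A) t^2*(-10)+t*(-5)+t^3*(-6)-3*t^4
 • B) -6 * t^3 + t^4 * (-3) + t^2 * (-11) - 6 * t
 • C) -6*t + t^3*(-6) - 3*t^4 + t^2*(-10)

Adding the polynomials and combining like terms:
(-4 - 6*t^2 - 7*t^3 + t^4*(-3) + t*(-5)) + (4 + t^3 - t + t^2*(-4))
= -6*t + t^3*(-6) - 3*t^4 + t^2*(-10)
C) -6*t + t^3*(-6) - 3*t^4 + t^2*(-10)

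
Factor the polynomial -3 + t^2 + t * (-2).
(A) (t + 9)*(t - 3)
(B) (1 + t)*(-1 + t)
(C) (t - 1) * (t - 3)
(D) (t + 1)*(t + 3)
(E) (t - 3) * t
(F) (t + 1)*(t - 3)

We need to factor -3 + t^2 + t * (-2).
The factored form is (t + 1)*(t - 3).
F) (t + 1)*(t - 3)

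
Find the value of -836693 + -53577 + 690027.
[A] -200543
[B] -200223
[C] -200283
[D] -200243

First: -836693 + -53577 = -890270
Then: -890270 + 690027 = -200243
D) -200243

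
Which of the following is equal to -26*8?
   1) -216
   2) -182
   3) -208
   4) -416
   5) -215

-26 * 8 = -208
3) -208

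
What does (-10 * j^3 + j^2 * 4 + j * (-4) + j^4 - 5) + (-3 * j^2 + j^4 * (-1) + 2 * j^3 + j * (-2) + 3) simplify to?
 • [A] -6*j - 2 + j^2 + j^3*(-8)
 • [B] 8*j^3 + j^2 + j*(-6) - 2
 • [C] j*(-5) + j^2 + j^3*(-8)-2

Adding the polynomials and combining like terms:
(-10*j^3 + j^2*4 + j*(-4) + j^4 - 5) + (-3*j^2 + j^4*(-1) + 2*j^3 + j*(-2) + 3)
= -6*j - 2 + j^2 + j^3*(-8)
A) -6*j - 2 + j^2 + j^3*(-8)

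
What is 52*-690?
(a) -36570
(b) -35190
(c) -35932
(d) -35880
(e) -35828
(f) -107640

52 * -690 = -35880
d) -35880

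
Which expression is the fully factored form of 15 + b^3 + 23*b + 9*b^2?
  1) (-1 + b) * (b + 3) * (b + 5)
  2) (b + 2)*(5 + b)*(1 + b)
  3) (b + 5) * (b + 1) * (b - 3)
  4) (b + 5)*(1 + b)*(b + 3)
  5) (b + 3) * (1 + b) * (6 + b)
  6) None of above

We need to factor 15 + b^3 + 23*b + 9*b^2.
The factored form is (b + 5)*(1 + b)*(b + 3).
4) (b + 5)*(1 + b)*(b + 3)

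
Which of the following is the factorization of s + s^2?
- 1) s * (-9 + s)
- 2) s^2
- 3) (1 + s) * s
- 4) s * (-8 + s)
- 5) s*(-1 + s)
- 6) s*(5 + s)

We need to factor s + s^2.
The factored form is (1 + s) * s.
3) (1 + s) * s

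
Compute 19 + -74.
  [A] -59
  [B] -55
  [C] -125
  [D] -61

19 + -74 = -55
B) -55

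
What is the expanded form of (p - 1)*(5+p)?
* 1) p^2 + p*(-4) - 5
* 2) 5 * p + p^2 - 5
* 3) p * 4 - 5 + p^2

Expanding (p - 1)*(5+p):
= p * 4 - 5 + p^2
3) p * 4 - 5 + p^2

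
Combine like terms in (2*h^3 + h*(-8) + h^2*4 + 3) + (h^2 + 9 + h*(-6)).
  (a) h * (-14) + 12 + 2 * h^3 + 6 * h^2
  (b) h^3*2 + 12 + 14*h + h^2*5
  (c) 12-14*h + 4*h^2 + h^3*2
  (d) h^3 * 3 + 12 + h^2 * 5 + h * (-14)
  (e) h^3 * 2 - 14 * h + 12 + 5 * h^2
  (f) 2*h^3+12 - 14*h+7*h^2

Adding the polynomials and combining like terms:
(2*h^3 + h*(-8) + h^2*4 + 3) + (h^2 + 9 + h*(-6))
= h^3 * 2 - 14 * h + 12 + 5 * h^2
e) h^3 * 2 - 14 * h + 12 + 5 * h^2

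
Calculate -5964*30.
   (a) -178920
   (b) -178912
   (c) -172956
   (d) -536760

-5964 * 30 = -178920
a) -178920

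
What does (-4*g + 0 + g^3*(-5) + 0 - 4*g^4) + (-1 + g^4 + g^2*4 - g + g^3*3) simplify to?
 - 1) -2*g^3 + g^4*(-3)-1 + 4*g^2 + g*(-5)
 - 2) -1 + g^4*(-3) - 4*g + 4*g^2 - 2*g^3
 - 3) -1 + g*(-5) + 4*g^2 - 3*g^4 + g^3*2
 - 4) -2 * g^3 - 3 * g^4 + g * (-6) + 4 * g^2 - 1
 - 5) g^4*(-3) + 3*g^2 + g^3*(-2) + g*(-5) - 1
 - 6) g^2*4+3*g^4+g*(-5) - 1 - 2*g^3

Adding the polynomials and combining like terms:
(-4*g + 0 + g^3*(-5) + 0 - 4*g^4) + (-1 + g^4 + g^2*4 - g + g^3*3)
= -2*g^3 + g^4*(-3)-1 + 4*g^2 + g*(-5)
1) -2*g^3 + g^4*(-3)-1 + 4*g^2 + g*(-5)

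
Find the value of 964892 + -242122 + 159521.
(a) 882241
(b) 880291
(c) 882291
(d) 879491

First: 964892 + -242122 = 722770
Then: 722770 + 159521 = 882291
c) 882291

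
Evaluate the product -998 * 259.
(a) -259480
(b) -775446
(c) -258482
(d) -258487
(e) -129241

-998 * 259 = -258482
c) -258482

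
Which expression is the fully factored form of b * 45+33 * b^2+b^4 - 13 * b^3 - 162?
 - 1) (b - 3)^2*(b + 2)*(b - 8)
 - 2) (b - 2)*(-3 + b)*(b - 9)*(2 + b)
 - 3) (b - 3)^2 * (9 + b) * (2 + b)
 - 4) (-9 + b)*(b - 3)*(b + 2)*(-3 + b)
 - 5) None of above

We need to factor b * 45+33 * b^2+b^4 - 13 * b^3 - 162.
The factored form is (-9 + b)*(b - 3)*(b + 2)*(-3 + b).
4) (-9 + b)*(b - 3)*(b + 2)*(-3 + b)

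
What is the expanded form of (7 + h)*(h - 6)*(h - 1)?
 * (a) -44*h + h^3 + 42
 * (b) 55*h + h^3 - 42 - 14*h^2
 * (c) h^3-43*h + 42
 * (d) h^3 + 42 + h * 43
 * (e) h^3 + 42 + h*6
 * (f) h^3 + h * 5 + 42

Expanding (7 + h)*(h - 6)*(h - 1):
= h^3-43*h + 42
c) h^3-43*h + 42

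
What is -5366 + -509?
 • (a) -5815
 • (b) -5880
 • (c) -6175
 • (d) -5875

-5366 + -509 = -5875
d) -5875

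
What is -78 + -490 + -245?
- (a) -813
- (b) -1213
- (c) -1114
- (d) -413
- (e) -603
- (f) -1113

First: -78 + -490 = -568
Then: -568 + -245 = -813
a) -813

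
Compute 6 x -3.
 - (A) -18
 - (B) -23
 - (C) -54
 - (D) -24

6 * -3 = -18
A) -18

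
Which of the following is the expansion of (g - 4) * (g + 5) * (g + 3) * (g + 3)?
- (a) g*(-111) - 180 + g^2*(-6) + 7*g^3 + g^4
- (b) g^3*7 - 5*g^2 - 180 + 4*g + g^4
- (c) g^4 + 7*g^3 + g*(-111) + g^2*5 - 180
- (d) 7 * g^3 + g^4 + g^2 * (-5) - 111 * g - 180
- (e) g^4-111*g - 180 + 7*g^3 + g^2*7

Expanding (g - 4) * (g + 5) * (g + 3) * (g + 3):
= 7 * g^3 + g^4 + g^2 * (-5) - 111 * g - 180
d) 7 * g^3 + g^4 + g^2 * (-5) - 111 * g - 180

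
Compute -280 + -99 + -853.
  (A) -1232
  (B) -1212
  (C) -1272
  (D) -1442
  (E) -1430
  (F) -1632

First: -280 + -99 = -379
Then: -379 + -853 = -1232
A) -1232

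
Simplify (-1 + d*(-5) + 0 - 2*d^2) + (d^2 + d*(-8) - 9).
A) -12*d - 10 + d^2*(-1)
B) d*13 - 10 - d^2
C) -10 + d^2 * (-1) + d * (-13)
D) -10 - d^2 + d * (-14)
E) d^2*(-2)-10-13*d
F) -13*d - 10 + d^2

Adding the polynomials and combining like terms:
(-1 + d*(-5) + 0 - 2*d^2) + (d^2 + d*(-8) - 9)
= -10 + d^2 * (-1) + d * (-13)
C) -10 + d^2 * (-1) + d * (-13)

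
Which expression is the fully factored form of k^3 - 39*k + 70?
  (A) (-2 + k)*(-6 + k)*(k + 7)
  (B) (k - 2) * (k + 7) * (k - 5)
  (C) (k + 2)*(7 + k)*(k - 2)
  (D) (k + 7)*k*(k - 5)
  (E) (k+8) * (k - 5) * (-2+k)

We need to factor k^3 - 39*k + 70.
The factored form is (k - 2) * (k + 7) * (k - 5).
B) (k - 2) * (k + 7) * (k - 5)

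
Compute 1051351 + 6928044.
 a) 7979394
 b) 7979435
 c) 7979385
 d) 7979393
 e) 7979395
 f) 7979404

1051351 + 6928044 = 7979395
e) 7979395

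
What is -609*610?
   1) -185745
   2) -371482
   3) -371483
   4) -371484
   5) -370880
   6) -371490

-609 * 610 = -371490
6) -371490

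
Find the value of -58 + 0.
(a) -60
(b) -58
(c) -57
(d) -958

-58 + 0 = -58
b) -58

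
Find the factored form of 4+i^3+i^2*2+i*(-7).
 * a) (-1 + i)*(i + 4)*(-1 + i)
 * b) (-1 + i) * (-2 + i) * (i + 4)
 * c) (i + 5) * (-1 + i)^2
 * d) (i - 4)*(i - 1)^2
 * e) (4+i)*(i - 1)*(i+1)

We need to factor 4+i^3+i^2*2+i*(-7).
The factored form is (-1 + i)*(i + 4)*(-1 + i).
a) (-1 + i)*(i + 4)*(-1 + i)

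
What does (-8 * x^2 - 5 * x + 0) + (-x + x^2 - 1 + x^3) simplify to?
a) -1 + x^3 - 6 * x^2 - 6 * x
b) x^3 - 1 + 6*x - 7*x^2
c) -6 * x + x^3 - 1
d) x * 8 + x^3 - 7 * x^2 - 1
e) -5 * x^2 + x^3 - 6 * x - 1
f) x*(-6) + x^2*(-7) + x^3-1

Adding the polynomials and combining like terms:
(-8*x^2 - 5*x + 0) + (-x + x^2 - 1 + x^3)
= x*(-6) + x^2*(-7) + x^3-1
f) x*(-6) + x^2*(-7) + x^3-1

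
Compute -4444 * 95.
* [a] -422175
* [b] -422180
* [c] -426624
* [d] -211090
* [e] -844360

-4444 * 95 = -422180
b) -422180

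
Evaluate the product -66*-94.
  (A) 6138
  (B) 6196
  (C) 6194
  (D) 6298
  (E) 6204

-66 * -94 = 6204
E) 6204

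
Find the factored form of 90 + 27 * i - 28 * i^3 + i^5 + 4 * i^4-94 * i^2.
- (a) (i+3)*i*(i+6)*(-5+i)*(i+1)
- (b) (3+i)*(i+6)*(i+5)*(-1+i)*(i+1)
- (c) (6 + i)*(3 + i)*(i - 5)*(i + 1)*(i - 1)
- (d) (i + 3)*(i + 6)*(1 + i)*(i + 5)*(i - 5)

We need to factor 90 + 27 * i - 28 * i^3 + i^5 + 4 * i^4-94 * i^2.
The factored form is (6 + i)*(3 + i)*(i - 5)*(i + 1)*(i - 1).
c) (6 + i)*(3 + i)*(i - 5)*(i + 1)*(i - 1)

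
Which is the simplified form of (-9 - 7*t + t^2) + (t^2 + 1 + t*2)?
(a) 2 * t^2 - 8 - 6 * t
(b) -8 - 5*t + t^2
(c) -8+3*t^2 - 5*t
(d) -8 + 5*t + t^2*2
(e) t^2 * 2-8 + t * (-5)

Adding the polynomials and combining like terms:
(-9 - 7*t + t^2) + (t^2 + 1 + t*2)
= t^2 * 2-8 + t * (-5)
e) t^2 * 2-8 + t * (-5)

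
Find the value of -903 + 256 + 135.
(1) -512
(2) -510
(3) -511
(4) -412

First: -903 + 256 = -647
Then: -647 + 135 = -512
1) -512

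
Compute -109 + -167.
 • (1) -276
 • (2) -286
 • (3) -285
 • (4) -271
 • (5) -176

-109 + -167 = -276
1) -276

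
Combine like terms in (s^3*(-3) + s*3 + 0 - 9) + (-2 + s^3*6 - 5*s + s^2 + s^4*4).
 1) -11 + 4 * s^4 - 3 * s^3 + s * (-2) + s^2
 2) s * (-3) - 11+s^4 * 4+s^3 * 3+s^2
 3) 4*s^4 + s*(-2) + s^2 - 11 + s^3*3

Adding the polynomials and combining like terms:
(s^3*(-3) + s*3 + 0 - 9) + (-2 + s^3*6 - 5*s + s^2 + s^4*4)
= 4*s^4 + s*(-2) + s^2 - 11 + s^3*3
3) 4*s^4 + s*(-2) + s^2 - 11 + s^3*3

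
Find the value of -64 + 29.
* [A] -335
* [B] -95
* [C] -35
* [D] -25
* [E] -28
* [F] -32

-64 + 29 = -35
C) -35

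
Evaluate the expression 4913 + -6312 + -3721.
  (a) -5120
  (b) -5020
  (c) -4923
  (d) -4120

First: 4913 + -6312 = -1399
Then: -1399 + -3721 = -5120
a) -5120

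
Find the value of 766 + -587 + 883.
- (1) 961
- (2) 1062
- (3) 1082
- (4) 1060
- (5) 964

First: 766 + -587 = 179
Then: 179 + 883 = 1062
2) 1062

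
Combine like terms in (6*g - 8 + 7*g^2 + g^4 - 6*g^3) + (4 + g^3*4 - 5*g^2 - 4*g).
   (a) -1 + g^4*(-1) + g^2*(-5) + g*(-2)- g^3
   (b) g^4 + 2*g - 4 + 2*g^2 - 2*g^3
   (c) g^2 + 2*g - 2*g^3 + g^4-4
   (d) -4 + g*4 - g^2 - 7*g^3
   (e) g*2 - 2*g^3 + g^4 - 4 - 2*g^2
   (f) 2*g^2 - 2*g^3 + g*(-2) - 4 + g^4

Adding the polynomials and combining like terms:
(6*g - 8 + 7*g^2 + g^4 - 6*g^3) + (4 + g^3*4 - 5*g^2 - 4*g)
= g^4 + 2*g - 4 + 2*g^2 - 2*g^3
b) g^4 + 2*g - 4 + 2*g^2 - 2*g^3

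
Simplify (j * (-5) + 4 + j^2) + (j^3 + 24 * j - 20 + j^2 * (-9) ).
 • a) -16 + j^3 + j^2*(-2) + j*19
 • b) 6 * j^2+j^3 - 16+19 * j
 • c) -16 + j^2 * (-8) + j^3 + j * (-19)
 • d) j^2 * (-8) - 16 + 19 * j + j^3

Adding the polynomials and combining like terms:
(j*(-5) + 4 + j^2) + (j^3 + 24*j - 20 + j^2*(-9))
= j^2 * (-8) - 16 + 19 * j + j^3
d) j^2 * (-8) - 16 + 19 * j + j^3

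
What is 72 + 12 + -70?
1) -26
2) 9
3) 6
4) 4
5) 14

First: 72 + 12 = 84
Then: 84 + -70 = 14
5) 14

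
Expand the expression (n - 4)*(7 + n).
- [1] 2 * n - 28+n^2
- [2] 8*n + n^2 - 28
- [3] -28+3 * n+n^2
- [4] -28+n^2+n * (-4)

Expanding (n - 4)*(7 + n):
= -28+3 * n+n^2
3) -28+3 * n+n^2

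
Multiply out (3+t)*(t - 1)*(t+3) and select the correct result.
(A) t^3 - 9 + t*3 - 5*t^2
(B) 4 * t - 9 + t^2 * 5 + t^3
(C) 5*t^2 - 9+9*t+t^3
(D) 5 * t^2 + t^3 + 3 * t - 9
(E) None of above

Expanding (3+t)*(t - 1)*(t+3):
= 5 * t^2 + t^3 + 3 * t - 9
D) 5 * t^2 + t^3 + 3 * t - 9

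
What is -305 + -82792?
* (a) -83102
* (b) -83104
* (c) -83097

-305 + -82792 = -83097
c) -83097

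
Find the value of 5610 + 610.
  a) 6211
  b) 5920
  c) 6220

5610 + 610 = 6220
c) 6220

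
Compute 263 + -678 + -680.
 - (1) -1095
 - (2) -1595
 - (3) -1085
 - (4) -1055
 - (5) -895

First: 263 + -678 = -415
Then: -415 + -680 = -1095
1) -1095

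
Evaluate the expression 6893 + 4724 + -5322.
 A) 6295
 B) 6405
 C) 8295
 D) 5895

First: 6893 + 4724 = 11617
Then: 11617 + -5322 = 6295
A) 6295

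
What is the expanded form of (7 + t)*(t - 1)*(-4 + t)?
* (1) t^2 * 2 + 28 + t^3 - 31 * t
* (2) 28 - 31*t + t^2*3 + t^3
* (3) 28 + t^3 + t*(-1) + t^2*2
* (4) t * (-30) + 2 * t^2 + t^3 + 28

Expanding (7 + t)*(t - 1)*(-4 + t):
= t^2 * 2 + 28 + t^3 - 31 * t
1) t^2 * 2 + 28 + t^3 - 31 * t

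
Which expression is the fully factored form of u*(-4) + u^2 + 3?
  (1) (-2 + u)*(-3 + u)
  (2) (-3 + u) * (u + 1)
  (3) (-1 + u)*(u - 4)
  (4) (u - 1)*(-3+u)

We need to factor u*(-4) + u^2 + 3.
The factored form is (u - 1)*(-3+u).
4) (u - 1)*(-3+u)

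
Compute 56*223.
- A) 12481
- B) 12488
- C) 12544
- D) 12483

56 * 223 = 12488
B) 12488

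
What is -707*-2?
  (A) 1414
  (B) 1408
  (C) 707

-707 * -2 = 1414
A) 1414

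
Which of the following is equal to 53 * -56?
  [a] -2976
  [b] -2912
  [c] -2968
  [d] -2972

53 * -56 = -2968
c) -2968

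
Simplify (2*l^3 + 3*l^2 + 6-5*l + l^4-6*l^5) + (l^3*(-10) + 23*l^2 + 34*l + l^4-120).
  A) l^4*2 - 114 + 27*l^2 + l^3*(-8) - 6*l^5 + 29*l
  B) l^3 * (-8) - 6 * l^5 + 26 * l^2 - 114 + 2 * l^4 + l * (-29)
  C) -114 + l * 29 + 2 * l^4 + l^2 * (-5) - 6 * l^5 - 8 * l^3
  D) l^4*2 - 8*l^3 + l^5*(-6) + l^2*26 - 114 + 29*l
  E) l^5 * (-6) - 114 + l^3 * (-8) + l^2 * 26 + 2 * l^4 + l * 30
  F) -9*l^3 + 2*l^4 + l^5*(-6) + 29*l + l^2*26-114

Adding the polynomials and combining like terms:
(2*l^3 + 3*l^2 + 6 - 5*l + l^4 - 6*l^5) + (l^3*(-10) + 23*l^2 + 34*l + l^4 - 120)
= l^4*2 - 8*l^3 + l^5*(-6) + l^2*26 - 114 + 29*l
D) l^4*2 - 8*l^3 + l^5*(-6) + l^2*26 - 114 + 29*l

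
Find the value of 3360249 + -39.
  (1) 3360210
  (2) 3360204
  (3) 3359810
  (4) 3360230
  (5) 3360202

3360249 + -39 = 3360210
1) 3360210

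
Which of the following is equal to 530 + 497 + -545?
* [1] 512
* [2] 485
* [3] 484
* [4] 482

First: 530 + 497 = 1027
Then: 1027 + -545 = 482
4) 482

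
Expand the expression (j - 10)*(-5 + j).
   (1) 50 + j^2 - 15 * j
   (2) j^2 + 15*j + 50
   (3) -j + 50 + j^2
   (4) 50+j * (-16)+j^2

Expanding (j - 10)*(-5 + j):
= 50 + j^2 - 15 * j
1) 50 + j^2 - 15 * j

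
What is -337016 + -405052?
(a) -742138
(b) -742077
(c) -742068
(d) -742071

-337016 + -405052 = -742068
c) -742068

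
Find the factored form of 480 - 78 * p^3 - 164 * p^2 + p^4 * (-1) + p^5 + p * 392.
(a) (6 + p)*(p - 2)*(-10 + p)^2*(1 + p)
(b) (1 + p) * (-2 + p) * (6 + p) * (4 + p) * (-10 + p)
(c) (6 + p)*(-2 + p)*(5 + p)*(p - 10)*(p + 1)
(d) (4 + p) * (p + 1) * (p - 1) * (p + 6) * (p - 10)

We need to factor 480 - 78 * p^3 - 164 * p^2 + p^4 * (-1) + p^5 + p * 392.
The factored form is (1 + p) * (-2 + p) * (6 + p) * (4 + p) * (-10 + p).
b) (1 + p) * (-2 + p) * (6 + p) * (4 + p) * (-10 + p)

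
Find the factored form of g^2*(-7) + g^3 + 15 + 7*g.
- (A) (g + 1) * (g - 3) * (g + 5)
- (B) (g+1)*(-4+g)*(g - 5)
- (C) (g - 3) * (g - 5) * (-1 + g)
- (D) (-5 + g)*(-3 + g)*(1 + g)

We need to factor g^2*(-7) + g^3 + 15 + 7*g.
The factored form is (-5 + g)*(-3 + g)*(1 + g).
D) (-5 + g)*(-3 + g)*(1 + g)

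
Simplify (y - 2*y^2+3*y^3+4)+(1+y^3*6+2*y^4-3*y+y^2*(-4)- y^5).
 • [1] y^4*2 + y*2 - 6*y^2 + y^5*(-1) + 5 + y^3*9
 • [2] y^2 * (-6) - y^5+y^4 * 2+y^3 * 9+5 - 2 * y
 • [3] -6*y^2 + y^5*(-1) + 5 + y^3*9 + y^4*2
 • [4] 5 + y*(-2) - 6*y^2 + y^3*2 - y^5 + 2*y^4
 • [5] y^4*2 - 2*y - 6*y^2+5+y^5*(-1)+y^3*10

Adding the polynomials and combining like terms:
(y - 2*y^2 + 3*y^3 + 4) + (1 + y^3*6 + 2*y^4 - 3*y + y^2*(-4) - y^5)
= y^2 * (-6) - y^5+y^4 * 2+y^3 * 9+5 - 2 * y
2) y^2 * (-6) - y^5+y^4 * 2+y^3 * 9+5 - 2 * y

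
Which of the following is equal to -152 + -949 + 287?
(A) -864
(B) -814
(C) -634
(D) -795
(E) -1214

First: -152 + -949 = -1101
Then: -1101 + 287 = -814
B) -814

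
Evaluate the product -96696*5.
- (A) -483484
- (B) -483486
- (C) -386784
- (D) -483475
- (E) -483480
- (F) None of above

-96696 * 5 = -483480
E) -483480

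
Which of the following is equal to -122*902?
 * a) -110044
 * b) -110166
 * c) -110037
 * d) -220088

-122 * 902 = -110044
a) -110044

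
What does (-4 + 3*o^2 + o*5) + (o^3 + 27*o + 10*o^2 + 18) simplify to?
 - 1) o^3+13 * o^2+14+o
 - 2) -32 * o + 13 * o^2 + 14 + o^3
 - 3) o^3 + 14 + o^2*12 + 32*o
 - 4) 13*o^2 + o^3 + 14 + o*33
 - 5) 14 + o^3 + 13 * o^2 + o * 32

Adding the polynomials and combining like terms:
(-4 + 3*o^2 + o*5) + (o^3 + 27*o + 10*o^2 + 18)
= 14 + o^3 + 13 * o^2 + o * 32
5) 14 + o^3 + 13 * o^2 + o * 32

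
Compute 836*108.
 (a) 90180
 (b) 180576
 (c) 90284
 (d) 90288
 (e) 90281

836 * 108 = 90288
d) 90288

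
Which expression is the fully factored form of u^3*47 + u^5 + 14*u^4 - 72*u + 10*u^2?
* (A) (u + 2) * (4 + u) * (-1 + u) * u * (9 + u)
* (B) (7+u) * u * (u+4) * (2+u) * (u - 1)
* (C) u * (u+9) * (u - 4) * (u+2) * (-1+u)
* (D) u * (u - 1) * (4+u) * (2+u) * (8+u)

We need to factor u^3*47 + u^5 + 14*u^4 - 72*u + 10*u^2.
The factored form is (u + 2) * (4 + u) * (-1 + u) * u * (9 + u).
A) (u + 2) * (4 + u) * (-1 + u) * u * (9 + u)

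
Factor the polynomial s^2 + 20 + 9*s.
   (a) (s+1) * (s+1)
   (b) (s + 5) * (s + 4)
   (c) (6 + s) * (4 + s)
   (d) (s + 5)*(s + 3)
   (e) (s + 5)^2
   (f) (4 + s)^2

We need to factor s^2 + 20 + 9*s.
The factored form is (s + 5) * (s + 4).
b) (s + 5) * (s + 4)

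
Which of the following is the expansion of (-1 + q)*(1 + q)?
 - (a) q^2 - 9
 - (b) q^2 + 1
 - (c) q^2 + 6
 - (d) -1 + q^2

Expanding (-1 + q)*(1 + q):
= -1 + q^2
d) -1 + q^2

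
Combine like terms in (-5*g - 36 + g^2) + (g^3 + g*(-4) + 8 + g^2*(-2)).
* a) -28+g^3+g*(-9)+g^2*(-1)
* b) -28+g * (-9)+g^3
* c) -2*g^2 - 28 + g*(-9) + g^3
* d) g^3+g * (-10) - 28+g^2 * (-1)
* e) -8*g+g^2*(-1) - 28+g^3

Adding the polynomials and combining like terms:
(-5*g - 36 + g^2) + (g^3 + g*(-4) + 8 + g^2*(-2))
= -28+g^3+g*(-9)+g^2*(-1)
a) -28+g^3+g*(-9)+g^2*(-1)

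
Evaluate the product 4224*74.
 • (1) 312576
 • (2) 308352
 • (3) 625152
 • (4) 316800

4224 * 74 = 312576
1) 312576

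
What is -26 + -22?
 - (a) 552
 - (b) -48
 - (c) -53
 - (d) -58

-26 + -22 = -48
b) -48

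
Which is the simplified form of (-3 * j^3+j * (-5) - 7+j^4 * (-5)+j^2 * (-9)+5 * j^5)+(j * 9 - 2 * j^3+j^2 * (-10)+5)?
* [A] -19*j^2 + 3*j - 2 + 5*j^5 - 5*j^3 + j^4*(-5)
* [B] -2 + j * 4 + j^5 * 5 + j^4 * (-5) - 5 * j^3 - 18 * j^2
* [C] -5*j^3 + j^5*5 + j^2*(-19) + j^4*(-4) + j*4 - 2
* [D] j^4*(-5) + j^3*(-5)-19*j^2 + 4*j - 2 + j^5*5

Adding the polynomials and combining like terms:
(-3*j^3 + j*(-5) - 7 + j^4*(-5) + j^2*(-9) + 5*j^5) + (j*9 - 2*j^3 + j^2*(-10) + 5)
= j^4*(-5) + j^3*(-5)-19*j^2 + 4*j - 2 + j^5*5
D) j^4*(-5) + j^3*(-5)-19*j^2 + 4*j - 2 + j^5*5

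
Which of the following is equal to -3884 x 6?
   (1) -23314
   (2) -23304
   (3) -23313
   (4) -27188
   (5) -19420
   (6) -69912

-3884 * 6 = -23304
2) -23304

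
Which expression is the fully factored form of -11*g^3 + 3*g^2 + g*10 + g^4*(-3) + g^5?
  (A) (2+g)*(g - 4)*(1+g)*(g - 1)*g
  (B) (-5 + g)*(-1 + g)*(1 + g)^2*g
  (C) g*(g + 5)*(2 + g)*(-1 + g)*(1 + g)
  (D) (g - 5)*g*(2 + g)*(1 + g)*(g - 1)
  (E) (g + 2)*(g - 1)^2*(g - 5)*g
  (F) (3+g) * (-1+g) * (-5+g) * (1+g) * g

We need to factor -11*g^3 + 3*g^2 + g*10 + g^4*(-3) + g^5.
The factored form is (g - 5)*g*(2 + g)*(1 + g)*(g - 1).
D) (g - 5)*g*(2 + g)*(1 + g)*(g - 1)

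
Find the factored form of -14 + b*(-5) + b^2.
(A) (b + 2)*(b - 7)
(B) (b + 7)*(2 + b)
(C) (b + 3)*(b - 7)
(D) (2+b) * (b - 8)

We need to factor -14 + b*(-5) + b^2.
The factored form is (b + 2)*(b - 7).
A) (b + 2)*(b - 7)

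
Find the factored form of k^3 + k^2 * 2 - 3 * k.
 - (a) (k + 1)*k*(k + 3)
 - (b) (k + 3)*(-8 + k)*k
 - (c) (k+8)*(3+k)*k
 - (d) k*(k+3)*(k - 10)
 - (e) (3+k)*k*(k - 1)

We need to factor k^3 + k^2 * 2 - 3 * k.
The factored form is (3+k)*k*(k - 1).
e) (3+k)*k*(k - 1)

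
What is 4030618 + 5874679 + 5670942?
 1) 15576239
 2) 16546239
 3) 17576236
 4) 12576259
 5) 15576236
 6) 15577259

First: 4030618 + 5874679 = 9905297
Then: 9905297 + 5670942 = 15576239
1) 15576239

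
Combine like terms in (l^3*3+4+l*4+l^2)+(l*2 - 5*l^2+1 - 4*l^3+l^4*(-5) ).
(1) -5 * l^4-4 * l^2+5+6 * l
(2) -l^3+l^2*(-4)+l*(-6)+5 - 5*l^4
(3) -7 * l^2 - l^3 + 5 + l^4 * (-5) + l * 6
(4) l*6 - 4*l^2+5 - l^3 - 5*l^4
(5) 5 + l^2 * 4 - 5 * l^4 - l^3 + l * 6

Adding the polynomials and combining like terms:
(l^3*3 + 4 + l*4 + l^2) + (l*2 - 5*l^2 + 1 - 4*l^3 + l^4*(-5))
= l*6 - 4*l^2+5 - l^3 - 5*l^4
4) l*6 - 4*l^2+5 - l^3 - 5*l^4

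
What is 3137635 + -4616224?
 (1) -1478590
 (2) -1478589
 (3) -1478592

3137635 + -4616224 = -1478589
2) -1478589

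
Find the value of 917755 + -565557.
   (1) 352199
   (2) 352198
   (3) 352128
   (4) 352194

917755 + -565557 = 352198
2) 352198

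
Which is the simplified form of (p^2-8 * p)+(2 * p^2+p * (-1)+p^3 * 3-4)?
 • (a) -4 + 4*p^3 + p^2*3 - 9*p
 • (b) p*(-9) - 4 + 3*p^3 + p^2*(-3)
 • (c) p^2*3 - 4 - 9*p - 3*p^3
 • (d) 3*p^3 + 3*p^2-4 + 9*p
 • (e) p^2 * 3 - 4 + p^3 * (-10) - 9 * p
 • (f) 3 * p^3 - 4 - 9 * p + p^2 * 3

Adding the polynomials and combining like terms:
(p^2 - 8*p) + (2*p^2 + p*(-1) + p^3*3 - 4)
= 3 * p^3 - 4 - 9 * p + p^2 * 3
f) 3 * p^3 - 4 - 9 * p + p^2 * 3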